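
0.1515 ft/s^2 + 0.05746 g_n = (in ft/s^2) 1 ft/s^2 = 0.3048 m/s^2, so 0.1515 ft/s^2 = 0.1515 * 0.3048 = 0.0461772 m/s^2. 1 g_n = 9.80665 m/s^2, so 0.05746 g_n = 0.05746 * 9.80665 = 0.56349011 m/s^2. Sum: 0.0461772 + 0.56349011 = 0.60966731 m/s^2. 1 ft/s^2 = 0.3048 m/s^2, so 0.60966731 m/s^2 = 0.60966731 / 0.3048 = 2.0002208 ft/s^2 ≈ 2 ft/s^2 (4 s.f.). Final answer: 2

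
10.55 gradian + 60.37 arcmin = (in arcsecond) 3.78e+04. Check: 1 gradian = 0.015707963 rad, so 10.55 gradian = 10.55 * 0.015707963 = 0.16571901 rad. 1 arcmin = 0.00029088821 rad, so 60.37 arcmin = 60.37 * 0.00029088821 = 0.017560921 rad. Sum: 0.16571901 + 0.017560921 = 0.18327993 rad. 1 arcsecond = 4.8481368e-06 rad, so 0.18327993 rad = 0.18327993 / 4.8481368e-06 = 37804.2 arcsecond ≈ 3.78e+04 arcsecond (4 s.f.).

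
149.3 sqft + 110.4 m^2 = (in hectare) 1 sqft = 0.09290304 m^2, so 149.3 sqft = 149.3 * 0.09290304 = 13.870424 m^2. 110.4 m^2 is already in m^2. Sum: 13.870424 + 110.4 = 124.27042 m^2. 1 hectare = 10000 m^2, so 124.27042 m^2 = 124.27042 / 10000 = 0.012427042 hectare ≈ 0.01243 hectare (4 s.f.). Final answer: 0.01243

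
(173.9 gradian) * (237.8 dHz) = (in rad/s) 64.96. Check: 1 gradian = 0.015707963 rad, so 173.9 gradian = 173.9 * 0.015707963 = 2.7316148 rad. 1 dHz = 0.1 Hz, so 237.8 dHz = 237.8 * 0.1 = 23.78 Hz. Combine: 2.7316148 rad * 23.78 Hz = 64.9578 rad/s. Result: 64.9578 rad/s ≈ 64.96 rad/s (4 s.f.).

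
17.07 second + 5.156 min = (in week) 0.0005397. Check: 17.07 second = 17.07 s. 1 min = 60 s, so 5.156 min = 5.156 * 60 = 309.36 s. Sum: 17.07 + 309.36 = 326.43 s. 1 week = 604800 s, so 326.43 s = 326.43 / 604800 = 0.00053973214 week ≈ 0.0005397 week (4 s.f.).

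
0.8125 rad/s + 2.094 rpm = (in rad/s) 1.032. Check: 0.8125 rad/s is already in rad/s. 1 rpm = 0.10471976 rad/s, so 2.094 rpm = 2.094 * 0.10471976 = 0.21928317 rad/s. Sum: 0.8125 + 0.21928317 = 1.0317832 rad/s. Result: 1.0317832 rad/s ≈ 1.032 rad/s (4 s.f.).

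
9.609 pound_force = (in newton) 42.74. Check: 1 pound_force = 4.4482216 N, so 9.609 pound_force = 9.609 * 4.4482216 = 42.742962 N. 42.742962 N = 42.742962 newton ≈ 42.74 newton (4 s.f.).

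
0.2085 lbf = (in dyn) 1 lbf = 4.4482216 N, so 0.2085 lbf = 0.2085 * 4.4482216 = 0.92745421 N. 1 dyn = 1e-05 N, so 0.92745421 N = 0.92745421 / 1e-05 = 92745.421 dyn ≈ 9.275e+04 dyn (4 s.f.). Final answer: 9.275e+04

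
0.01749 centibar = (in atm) 0.0001726. Check: 1 centibar = 1000 Pa, so 0.01749 centibar = 0.01749 * 1000 = 17.49 Pa. 1 atm = 101325 Pa, so 17.49 Pa = 17.49 / 101325 = 0.00017261288 atm ≈ 0.0001726 atm (4 s.f.).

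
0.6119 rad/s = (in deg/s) 35.06. Check: 1 deg/s = 0.017453293 rad/s, so 0.6119 rad/s = 0.6119 / 0.017453293 = 35.059287 deg/s ≈ 35.06 deg/s (4 s.f.).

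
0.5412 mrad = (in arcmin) 1.861. Check: 1 mrad = 0.001 rad, so 0.5412 mrad = 0.5412 * 0.001 = 0.0005412 rad. 1 arcmin = 0.00029088821 rad, so 0.0005412 rad = 0.0005412 / 0.00029088821 = 1.8605086 arcmin ≈ 1.861 arcmin (4 s.f.).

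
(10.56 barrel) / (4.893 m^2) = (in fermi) 3.431e+14. Check: 1 barrel = 0.15898729 m^3, so 10.56 barrel = 10.56 * 0.15898729 = 1.6789058 m^3. 4.893 m^2 is already in m^2. Combine: 1.6789058 m^3 / 4.893 m^2 = 0.34312402 m. 1 fermi = 1e-15 m, so 0.34312402 m = 0.34312402 / 1e-15 = 3.4312402e+14 fermi ≈ 3.431e+14 fermi (4 s.f.).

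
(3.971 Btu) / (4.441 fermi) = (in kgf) 9.62e+16. Check: 1 Btu = 1055.0559 J, so 3.971 Btu = 3.971 * 1055.0559 = 4189.6268 J. 1 fermi = 1e-15 m, so 4.441 fermi = 4.441 * 1e-15 = 4.441e-15 m. Combine: 4189.6268 J / 4.441e-15 m = 9.4339716e+17 N. 1 kgf = 9.80665 N, so 9.4339716e+17 N = 9.4339716e+17 / 9.80665 = 9.6199738e+16 kgf ≈ 9.62e+16 kgf (4 s.f.).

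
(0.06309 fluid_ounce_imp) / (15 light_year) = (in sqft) 1 fluid_ounce_imp = 2.8413063e-05 m^3, so 0.06309 fluid_ounce_imp = 0.06309 * 2.8413063e-05 = 1.7925801e-06 m^3. 1 light_year = 9.4607305e+15 m, so 15 light_year = 15 * 9.4607305e+15 = 1.4191096e+17 m. Combine: 1.7925801e-06 m^3 / 1.4191096e+17 m = 1.2631724e-23 m^2. 1 sqft = 0.09290304 m^2, so 1.2631724e-23 m^2 = 1.2631724e-23 / 0.09290304 = 1.3596675e-22 sqft ≈ 1.36e-22 sqft (4 s.f.). Final answer: 1.36e-22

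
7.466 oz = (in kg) 1 oz = 0.028349523 kg, so 7.466 oz = 7.466 * 0.028349523 = 0.21165754 kg. Result: 0.21165754 kg ≈ 0.2117 kg (4 s.f.). Final answer: 0.2117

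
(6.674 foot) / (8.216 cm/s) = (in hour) 1 foot = 0.3048 m, so 6.674 foot = 6.674 * 0.3048 = 2.0342352 m. 1 cm/s = 0.01 m/s, so 8.216 cm/s = 8.216 * 0.01 = 0.08216 m/s. Combine: 2.0342352 m / 0.08216 m/s = 24.759435 s. 1 hour = 3600 s, so 24.759435 s = 24.759435 / 3600 = 0.0068776209 hour ≈ 0.006878 hour (4 s.f.). Final answer: 0.006878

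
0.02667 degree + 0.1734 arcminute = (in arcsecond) 106.4. Check: 1 degree = 0.017453293 rad, so 0.02667 degree = 0.02667 * 0.017453293 = 0.00046547931 rad. 1 arcminute = 0.00029088821 rad, so 0.1734 arcminute = 0.1734 * 0.00029088821 = 5.0440015e-05 rad. Sum: 0.00046547931 + 5.0440015e-05 = 0.00051591933 rad. 1 arcsecond = 4.8481368e-06 rad, so 0.00051591933 rad = 0.00051591933 / 4.8481368e-06 = 106.416 arcsecond ≈ 106.4 arcsecond (4 s.f.).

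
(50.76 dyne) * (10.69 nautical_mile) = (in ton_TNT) 2.402e-09. Check: 1 dyne = 1e-05 N, so 50.76 dyne = 50.76 * 1e-05 = 0.0005076 N. 1 nautical_mile = 1852 m, so 10.69 nautical_mile = 10.69 * 1852 = 19797.88 m. Combine: 0.0005076 N * 19797.88 m = 10.049404 J. 1 ton_TNT = 4.184e+09 J, so 10.049404 J = 10.049404 / 4.184e+09 = 2.4018652e-09 ton_TNT ≈ 2.402e-09 ton_TNT (4 s.f.).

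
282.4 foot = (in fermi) 8.608e+16. Check: 1 foot = 0.3048 m, so 282.4 foot = 282.4 * 0.3048 = 86.07552 m. 1 fermi = 1e-15 m, so 86.07552 m = 86.07552 / 1e-15 = 8.607552e+16 fermi ≈ 8.608e+16 fermi (4 s.f.).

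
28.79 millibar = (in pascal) 1 millibar = 100 Pa, so 28.79 millibar = 28.79 * 100 = 2879 Pa. 2879 Pa = 2879 pascal. Final answer: 2879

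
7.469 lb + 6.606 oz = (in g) 1 lb = 0.45359237 kg, so 7.469 lb = 7.469 * 0.45359237 = 3.3878814 kg. 1 oz = 0.028349523 kg, so 6.606 oz = 6.606 * 0.028349523 = 0.18727695 kg. Sum: 3.3878814 + 0.18727695 = 3.5751584 kg. 1 g = 0.001 kg, so 3.5751584 kg = 3.5751584 / 0.001 = 3575.1584 g ≈ 3575 g (4 s.f.). Final answer: 3575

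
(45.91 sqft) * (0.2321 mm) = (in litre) 0.9899. Check: 1 sqft = 0.09290304 m^2, so 45.91 sqft = 45.91 * 0.09290304 = 4.2651786 m^2. 1 mm = 0.001 m, so 0.2321 mm = 0.2321 * 0.001 = 0.0002321 m. Combine: 4.2651786 m^2 * 0.0002321 m = 0.00098994795 m^3. 1 litre = 0.001 m^3, so 0.00098994795 m^3 = 0.00098994795 / 0.001 = 0.98994795 litre ≈ 0.9899 litre (4 s.f.).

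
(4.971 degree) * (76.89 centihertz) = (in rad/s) 0.06671. Check: 1 degree = 0.017453293 rad, so 4.971 degree = 4.971 * 0.017453293 = 0.086760317 rad. 1 centihertz = 0.01 Hz, so 76.89 centihertz = 76.89 * 0.01 = 0.7689 Hz. Combine: 0.086760317 rad * 0.7689 Hz = 0.066710008 rad/s. Result: 0.066710008 rad/s ≈ 0.06671 rad/s (4 s.f.).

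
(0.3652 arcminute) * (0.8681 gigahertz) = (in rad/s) 1 arcminute = 0.00029088821 rad, so 0.3652 arcminute = 0.3652 * 0.00029088821 = 0.00010623237 rad. 1 gigahertz = 1e+09 Hz, so 0.8681 gigahertz = 0.8681 * 1e+09 = 8.681e+08 Hz. Combine: 0.00010623237 rad * 8.681e+08 Hz = 92220.324 rad/s. Result: 92220.324 rad/s ≈ 9.222e+04 rad/s (4 s.f.). Final answer: 9.222e+04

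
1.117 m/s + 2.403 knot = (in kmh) 8.472. Check: 1.117 m/s is already in m/s. 1 knot = 0.51444444 m/s, so 2.403 knot = 2.403 * 0.51444444 = 1.23621 m/s. Sum: 1.117 + 1.23621 = 2.35321 m/s. 1 kmh = 0.27777778 m/s, so 2.35321 m/s = 2.35321 / 0.27777778 = 8.471556 kmh ≈ 8.472 kmh (4 s.f.).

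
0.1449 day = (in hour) 3.478. Check: 1 day = 86400 s, so 0.1449 day = 0.1449 * 86400 = 12519.36 s. 1 hour = 3600 s, so 12519.36 s = 12519.36 / 3600 = 3.4776 hour ≈ 3.478 hour (4 s.f.).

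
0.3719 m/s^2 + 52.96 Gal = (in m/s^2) 0.3719 m/s^2 is already in m/s^2. 1 Gal = 0.01 m/s^2, so 52.96 Gal = 52.96 * 0.01 = 0.5296 m/s^2. Sum: 0.3719 + 0.5296 = 0.9015 m/s^2. Result: 0.9015 m/s^2. Final answer: 0.9015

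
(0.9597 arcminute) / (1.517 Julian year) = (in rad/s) 1 arcminute = 0.00029088821 rad, so 0.9597 arcminute = 0.9597 * 0.00029088821 = 0.00027916541 rad. 1 Julian year = 31557600 s, so 1.517 Julian year = 1.517 * 31557600 = 47872879 s. Combine: 0.00027916541 rad / 47872879 s = 5.8313897e-12 rad/s. Result: 5.8313897e-12 rad/s ≈ 5.831e-12 rad/s (4 s.f.). Final answer: 5.831e-12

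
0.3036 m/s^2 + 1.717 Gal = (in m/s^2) 0.3036 m/s^2 is already in m/s^2. 1 Gal = 0.01 m/s^2, so 1.717 Gal = 1.717 * 0.01 = 0.01717 m/s^2. Sum: 0.3036 + 0.01717 = 0.32077 m/s^2. Result: 0.32077 m/s^2 ≈ 0.3208 m/s^2 (4 s.f.). Final answer: 0.3208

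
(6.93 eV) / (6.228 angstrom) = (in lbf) 1 eV = 1.6021766e-19 J, so 6.93 eV = 6.93 * 1.6021766e-19 = 1.1103084e-18 J. 1 angstrom = 1e-10 m, so 6.228 angstrom = 6.228 * 1e-10 = 6.228e-10 m. Combine: 1.1103084e-18 J / 6.228e-10 m = 1.7827688e-09 N. 1 lbf = 4.4482216 N, so 1.7827688e-09 N = 1.7827688e-09 / 4.4482216 = 4.0078237e-10 lbf ≈ 4.008e-10 lbf (4 s.f.). Final answer: 4.008e-10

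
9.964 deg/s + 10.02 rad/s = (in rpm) 97.34. Check: 1 deg/s = 0.017453293 rad/s, so 9.964 deg/s = 9.964 * 0.017453293 = 0.17390461 rad/s. 10.02 rad/s is already in rad/s. Sum: 0.17390461 + 10.02 = 10.193905 rad/s. 1 rpm = 0.10471976 rad/s, so 10.193905 rad/s = 10.193905 / 0.10471976 = 97.344618 rpm ≈ 97.34 rpm (4 s.f.).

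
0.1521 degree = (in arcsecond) 1 degree = 0.017453293 rad, so 0.1521 degree = 0.1521 * 0.017453293 = 0.0026546458 rad. 1 arcsecond = 4.8481368e-06 rad, so 0.0026546458 rad = 0.0026546458 / 4.8481368e-06 = 547.56 arcsecond ≈ 547.6 arcsecond (4 s.f.). Final answer: 547.6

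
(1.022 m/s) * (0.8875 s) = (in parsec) 2.939e-17. Check: 1.022 m/s is already in m/s. 0.8875 s is already in s. Combine: 1.022 m/s * 0.8875 s = 0.907025 m. 1 parsec = 3.0856776e+16 m, so 0.907025 m = 0.907025 / 3.0856776e+16 = 2.9394678e-17 parsec ≈ 2.939e-17 parsec (4 s.f.).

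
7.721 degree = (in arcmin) 463.3. Check: 1 degree = 0.017453293 rad, so 7.721 degree = 7.721 * 0.017453293 = 0.13475687 rad. 1 arcmin = 0.00029088821 rad, so 0.13475687 rad = 0.13475687 / 0.00029088821 = 463.26 arcmin ≈ 463.3 arcmin (4 s.f.).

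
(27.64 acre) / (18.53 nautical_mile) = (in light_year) 3.445e-16. Check: 1 acre = 4046.8564 m^2, so 27.64 acre = 27.64 * 4046.8564 = 111855.11 m^2. 1 nautical_mile = 1852 m, so 18.53 nautical_mile = 18.53 * 1852 = 34317.56 m. Combine: 111855.11 m^2 / 34317.56 m = 3.2594133 m. 1 light_year = 9.4607305e+15 m, so 3.2594133 m = 3.2594133 / 9.4607305e+15 = 3.4452026e-16 light_year ≈ 3.445e-16 light_year (4 s.f.).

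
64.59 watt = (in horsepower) 0.08662. Check: 64.59 watt = 64.59 W. 1 horsepower = 745.69987 W, so 64.59 W = 64.59 / 745.69987 = 0.086616617 horsepower ≈ 0.08662 horsepower (4 s.f.).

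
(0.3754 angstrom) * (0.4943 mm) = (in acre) 1 angstrom = 1e-10 m, so 0.3754 angstrom = 0.3754 * 1e-10 = 3.754e-11 m. 1 mm = 0.001 m, so 0.4943 mm = 0.4943 * 0.001 = 0.0004943 m. Combine: 3.754e-11 m * 0.0004943 m = 1.8556022e-14 m^2. 1 acre = 4046.8564 m^2, so 1.8556022e-14 m^2 = 1.8556022e-14 / 4046.8564 = 4.5852929e-18 acre ≈ 4.585e-18 acre (4 s.f.). Final answer: 4.585e-18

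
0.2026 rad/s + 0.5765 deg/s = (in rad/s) 0.2127. Check: 0.2026 rad/s is already in rad/s. 1 deg/s = 0.017453293 rad/s, so 0.5765 deg/s = 0.5765 * 0.017453293 = 0.010061823 rad/s. Sum: 0.2026 + 0.010061823 = 0.21266182 rad/s. Result: 0.21266182 rad/s ≈ 0.2127 rad/s (4 s.f.).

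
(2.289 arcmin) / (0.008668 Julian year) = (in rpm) 2.324e-08. Check: 1 arcmin = 0.00029088821 rad, so 2.289 arcmin = 2.289 * 0.00029088821 = 0.00066584311 rad. 1 Julian year = 31557600 s, so 0.008668 Julian year = 0.008668 * 31557600 = 273541.28 s. Combine: 0.00066584311 rad / 273541.28 s = 2.4341595e-09 rad/s. 1 rpm = 0.10471976 rad/s, so 2.4341595e-09 rad/s = 2.4341595e-09 / 0.10471976 = 2.3244511e-08 rpm ≈ 2.324e-08 rpm (4 s.f.).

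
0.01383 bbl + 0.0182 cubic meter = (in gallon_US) 1 bbl = 0.15898729 m^3, so 0.01383 bbl = 0.01383 * 0.15898729 = 0.0021987943 m^3. 0.0182 cubic meter = 0.0182 m^3. Sum: 0.0021987943 + 0.0182 = 0.020398794 m^3. 1 gallon_US = 0.0037854118 m^3, so 0.020398794 m^3 = 0.020398794 / 0.0037854118 = 5.3887914 gallon_US ≈ 5.389 gallon_US (4 s.f.). Final answer: 5.389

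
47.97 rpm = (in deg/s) 1 rpm = 0.10471976 rad/s, so 47.97 rpm = 47.97 * 0.10471976 = 5.0234067 rad/s. 1 deg/s = 0.017453293 rad/s, so 5.0234067 rad/s = 5.0234067 / 0.017453293 = 287.82 deg/s ≈ 287.8 deg/s (4 s.f.). Final answer: 287.8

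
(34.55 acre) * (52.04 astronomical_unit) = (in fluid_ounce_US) 3.681e+22. Check: 1 acre = 4046.8564 m^2, so 34.55 acre = 34.55 * 4046.8564 = 139818.89 m^2. 1 astronomical_unit = 1.4959787e+11 m, so 52.04 astronomical_unit = 52.04 * 1.4959787e+11 = 7.7850732e+12 m. Combine: 139818.89 m^2 * 7.7850732e+12 m = 1.0885003e+18 m^3. 1 fluid_ounce_US = 2.957353e-05 m^3, so 1.0885003e+18 m^3 = 1.0885003e+18 / 2.957353e-05 = 3.6806573e+22 fluid_ounce_US ≈ 3.681e+22 fluid_ounce_US (4 s.f.).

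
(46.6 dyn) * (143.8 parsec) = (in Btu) 1.96e+12. Check: 1 dyn = 1e-05 N, so 46.6 dyn = 46.6 * 1e-05 = 0.000466 N. 1 parsec = 3.0856776e+16 m, so 143.8 parsec = 143.8 * 3.0856776e+16 = 4.4372044e+18 m. Combine: 0.000466 N * 4.4372044e+18 m = 2.0677372e+15 J. 1 Btu = 1055.0559 J, so 2.0677372e+15 J = 2.0677372e+15 / 1055.0559 = 1.9598367e+12 Btu ≈ 1.96e+12 Btu (4 s.f.).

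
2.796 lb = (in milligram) 1 lb = 0.45359237 kg, so 2.796 lb = 2.796 * 0.45359237 = 1.2682443 kg. 1 milligram = 1e-06 kg, so 1.2682443 kg = 1.2682443 / 1e-06 = 1268244.3 milligram ≈ 1.268e+06 milligram (4 s.f.). Final answer: 1.268e+06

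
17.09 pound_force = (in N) 76.02. Check: 1 pound_force = 4.4482216 N, so 17.09 pound_force = 17.09 * 4.4482216 = 76.020107 N. Result: 76.020107 N ≈ 76.02 N (4 s.f.).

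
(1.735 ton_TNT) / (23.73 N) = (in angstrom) 3.059e+18. Check: 1 ton_TNT = 4.184e+09 J, so 1.735 ton_TNT = 1.735 * 4.184e+09 = 7.25924e+09 J. 23.73 N is already in N. Combine: 7.25924e+09 J / 23.73 N = 3.0590982e+08 m. 1 angstrom = 1e-10 m, so 3.0590982e+08 m = 3.0590982e+08 / 1e-10 = 3.0590982e+18 angstrom ≈ 3.059e+18 angstrom (4 s.f.).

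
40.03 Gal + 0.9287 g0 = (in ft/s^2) 1 Gal = 0.01 m/s^2, so 40.03 Gal = 40.03 * 0.01 = 0.4003 m/s^2. 1 g0 = 9.80665 m/s^2, so 0.9287 g0 = 0.9287 * 9.80665 = 9.1074359 m/s^2. Sum: 0.4003 + 9.1074359 = 9.5077359 m/s^2. 1 ft/s^2 = 0.3048 m/s^2, so 9.5077359 m/s^2 = 9.5077359 / 0.3048 = 31.193359 ft/s^2 ≈ 31.19 ft/s^2 (4 s.f.). Final answer: 31.19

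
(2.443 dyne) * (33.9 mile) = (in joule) 1.333. Check: 1 dyne = 1e-05 N, so 2.443 dyne = 2.443 * 1e-05 = 2.443e-05 N. 1 mile = 1609.344 m, so 33.9 mile = 33.9 * 1609.344 = 54556.762 m. Combine: 2.443e-05 N * 54556.762 m = 1.3328217 J. 1.3328217 J = 1.3328217 joule ≈ 1.333 joule (4 s.f.).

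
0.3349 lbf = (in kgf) 1 lbf = 4.4482216 N, so 0.3349 lbf = 0.3349 * 4.4482216 = 1.4897094 N. 1 kgf = 9.80665 N, so 1.4897094 N = 1.4897094 / 9.80665 = 0.15190808 kgf ≈ 0.1519 kgf (4 s.f.). Final answer: 0.1519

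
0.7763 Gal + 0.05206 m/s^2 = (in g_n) 1 Gal = 0.01 m/s^2, so 0.7763 Gal = 0.7763 * 0.01 = 0.007763 m/s^2. 0.05206 m/s^2 is already in m/s^2. Sum: 0.007763 + 0.05206 = 0.059823 m/s^2. 1 g_n = 9.80665 m/s^2, so 0.059823 m/s^2 = 0.059823 / 9.80665 = 0.0061002483 g_n ≈ 0.0061 g_n (4 s.f.). Final answer: 0.0061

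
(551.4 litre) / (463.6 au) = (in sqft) 1 litre = 0.001 m^3, so 551.4 litre = 551.4 * 0.001 = 0.5514 m^3. 1 au = 1.4959787e+11 m, so 463.6 au = 463.6 * 1.4959787e+11 = 6.9353573e+13 m. Combine: 0.5514 m^3 / 6.9353573e+13 m = 7.9505637e-15 m^2. 1 sqft = 0.09290304 m^2, so 7.9505637e-15 m^2 = 7.9505637e-15 / 0.09290304 = 8.5579156e-14 sqft ≈ 8.558e-14 sqft (4 s.f.). Final answer: 8.558e-14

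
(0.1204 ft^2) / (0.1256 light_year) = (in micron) 9.413e-12. Check: 1 ft^2 = 0.09290304 m^2, so 0.1204 ft^2 = 0.1204 * 0.09290304 = 0.011185526 m^2. 1 light_year = 9.4607305e+15 m, so 0.1256 light_year = 0.1256 * 9.4607305e+15 = 1.1882677e+15 m. Combine: 0.011185526 m^2 / 1.1882677e+15 m = 9.4133044e-18 m. 1 micron = 1e-06 m, so 9.4133044e-18 m = 9.4133044e-18 / 1e-06 = 9.4133044e-12 micron ≈ 9.413e-12 micron (4 s.f.).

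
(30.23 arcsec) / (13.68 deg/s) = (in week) 1 arcsec = 4.8481368e-06 rad, so 30.23 arcsec = 30.23 * 4.8481368e-06 = 0.00014655918 rad. 1 deg/s = 0.017453293 rad/s, so 13.68 deg/s = 13.68 * 0.017453293 = 0.23876104 rad/s. Combine: 0.00014655918 rad / 0.23876104 rad/s = 0.00061383203 s. 1 week = 604800 s, so 0.00061383203 s = 0.00061383203 / 604800 = 1.0149339e-09 week ≈ 1.015e-09 week (4 s.f.). Final answer: 1.015e-09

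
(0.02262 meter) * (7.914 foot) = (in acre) 1.348e-05. Check: 0.02262 meter = 0.02262 m. 1 foot = 0.3048 m, so 7.914 foot = 7.914 * 0.3048 = 2.4121872 m. Combine: 0.02262 m * 2.4121872 m = 0.054563674 m^2. 1 acre = 4046.8564 m^2, so 0.054563674 m^2 = 0.054563674 / 4046.8564 = 1.3482978e-05 acre ≈ 1.348e-05 acre (4 s.f.).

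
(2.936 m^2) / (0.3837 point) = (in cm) 2.936 m^2 is already in m^2. 1 point = 0.00035277778 m, so 0.3837 point = 0.3837 * 0.00035277778 = 0.00013536083 m. Combine: 2.936 m^2 / 0.00013536083 m = 21690.174 m. 1 cm = 0.01 m, so 21690.174 m = 21690.174 / 0.01 = 2169017.4 cm ≈ 2.169e+06 cm (4 s.f.). Final answer: 2.169e+06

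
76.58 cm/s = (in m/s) 0.7658. Check: 1 cm/s = 0.01 m/s, so 76.58 cm/s = 76.58 * 0.01 = 0.7658 m/s. Result: 0.7658 m/s.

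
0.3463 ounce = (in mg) 1 ounce = 0.028349523 kg, so 0.3463 ounce = 0.3463 * 0.028349523 = 0.0098174399 kg. 1 mg = 1e-06 kg, so 0.0098174399 kg = 0.0098174399 / 1e-06 = 9817.4399 mg ≈ 9817 mg (4 s.f.). Final answer: 9817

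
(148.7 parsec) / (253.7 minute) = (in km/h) 1 parsec = 3.0856776e+16 m, so 148.7 parsec = 148.7 * 3.0856776e+16 = 4.5884026e+18 m. 1 minute = 60 s, so 253.7 minute = 253.7 * 60 = 15222 s. Combine: 4.5884026e+18 m / 15222 s = 3.0143231e+14 m/s. 1 km/h = 0.27777778 m/s, so 3.0143231e+14 m/s = 3.0143231e+14 / 0.27777778 = 1.0851563e+15 km/h ≈ 1.085e+15 km/h (4 s.f.). Final answer: 1.085e+15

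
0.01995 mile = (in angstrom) 1 mile = 1609.344 m, so 0.01995 mile = 0.01995 * 1609.344 = 32.106413 m. 1 angstrom = 1e-10 m, so 32.106413 m = 32.106413 / 1e-10 = 3.2106413e+11 angstrom ≈ 3.211e+11 angstrom (4 s.f.). Final answer: 3.211e+11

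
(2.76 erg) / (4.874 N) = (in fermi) 5.663e+07. Check: 1 erg = 1e-07 J, so 2.76 erg = 2.76 * 1e-07 = 2.76e-07 J. 4.874 N is already in N. Combine: 2.76e-07 J / 4.874 N = 5.6627e-08 m. 1 fermi = 1e-15 m, so 5.6627e-08 m = 5.6627e-08 / 1e-15 = 56627000 fermi ≈ 5.663e+07 fermi (4 s.f.).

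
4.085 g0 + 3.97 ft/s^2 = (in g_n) 1 g0 = 9.80665 m/s^2, so 4.085 g0 = 4.085 * 9.80665 = 40.060165 m/s^2. 1 ft/s^2 = 0.3048 m/s^2, so 3.97 ft/s^2 = 3.97 * 0.3048 = 1.210056 m/s^2. Sum: 40.060165 + 1.210056 = 41.270221 m/s^2. 1 g_n = 9.80665 m/s^2, so 41.270221 m/s^2 = 41.270221 / 9.80665 = 4.2083914 g_n ≈ 4.208 g_n (4 s.f.). Final answer: 4.208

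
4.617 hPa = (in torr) 3.463. Check: 1 hPa = 100 Pa, so 4.617 hPa = 4.617 * 100 = 461.7 Pa. 1 torr = 133.32237 Pa, so 461.7 Pa = 461.7 / 133.32237 = 3.4630348 torr ≈ 3.463 torr (4 s.f.).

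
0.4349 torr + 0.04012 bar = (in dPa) 1 torr = 133.32237 Pa, so 0.4349 torr = 0.4349 * 133.32237 = 57.981898 Pa. 1 bar = 100000 Pa, so 0.04012 bar = 0.04012 * 100000 = 4012 Pa. Sum: 57.981898 + 4012 = 4069.9819 Pa. 1 dPa = 0.1 Pa, so 4069.9819 Pa = 4069.9819 / 0.1 = 40699.819 dPa ≈ 4.07e+04 dPa (4 s.f.). Final answer: 4.07e+04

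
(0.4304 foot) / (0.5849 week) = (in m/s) 1 foot = 0.3048 m, so 0.4304 foot = 0.4304 * 0.3048 = 0.13118592 m. 1 week = 604800 s, so 0.5849 week = 0.5849 * 604800 = 353747.52 s. Combine: 0.13118592 m / 353747.52 s = 3.7084619e-07 m/s. Result: 3.7084619e-07 m/s ≈ 3.708e-07 m/s (4 s.f.). Final answer: 3.708e-07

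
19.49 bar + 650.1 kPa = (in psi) 377. Check: 1 bar = 100000 Pa, so 19.49 bar = 19.49 * 100000 = 1949000 Pa. 1 kPa = 1000 Pa, so 650.1 kPa = 650.1 * 1000 = 650100 Pa. Sum: 1949000 + 650100 = 2599100 Pa. 1 psi = 6894.7573 Pa, so 2599100 Pa = 2599100 / 6894.7573 = 376.96758 psi ≈ 377 psi (4 s.f.).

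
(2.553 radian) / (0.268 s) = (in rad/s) 2.553 radian = 2.553 rad. 0.268 s is already in s. Combine: 2.553 rad / 0.268 s = 9.5261194 rad/s. Result: 9.5261194 rad/s ≈ 9.526 rad/s (4 s.f.). Final answer: 9.526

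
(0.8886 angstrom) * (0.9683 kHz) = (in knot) 1.673e-07. Check: 1 angstrom = 1e-10 m, so 0.8886 angstrom = 0.8886 * 1e-10 = 8.886e-11 m. 1 kHz = 1000 Hz, so 0.9683 kHz = 0.9683 * 1000 = 968.3 Hz. Combine: 8.886e-11 m * 968.3 Hz = 8.6043138e-08 m/s. 1 knot = 0.51444444 m/s, so 8.6043138e-08 m/s = 8.6043138e-08 / 0.51444444 = 1.6725448e-07 knot ≈ 1.673e-07 knot (4 s.f.).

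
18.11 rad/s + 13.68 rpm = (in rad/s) 19.54. Check: 18.11 rad/s is already in rad/s. 1 rpm = 0.10471976 rad/s, so 13.68 rpm = 13.68 * 0.10471976 = 1.4325663 rad/s. Sum: 18.11 + 1.4325663 = 19.542566 rad/s. Result: 19.542566 rad/s ≈ 19.54 rad/s (4 s.f.).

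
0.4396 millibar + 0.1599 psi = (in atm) 1 millibar = 100 Pa, so 0.4396 millibar = 0.4396 * 100 = 43.96 Pa. 1 psi = 6894.7573 Pa, so 0.1599 psi = 0.1599 * 6894.7573 = 1102.4717 Pa. Sum: 43.96 + 1102.4717 = 1146.4317 Pa. 1 atm = 101325 Pa, so 1146.4317 Pa = 1146.4317 / 101325 = 0.011314401 atm ≈ 0.01131 atm (4 s.f.). Final answer: 0.01131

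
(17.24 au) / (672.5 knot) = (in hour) 1 au = 1.4959787e+11 m, so 17.24 au = 17.24 * 1.4959787e+11 = 2.5790673e+12 m. 1 knot = 0.51444444 m/s, so 672.5 knot = 672.5 * 0.51444444 = 345.96389 m/s. Combine: 2.5790673e+12 m / 345.96389 m/s = 7.4547297e+09 s. 1 hour = 3600 s, so 7.4547297e+09 s = 7.4547297e+09 / 3600 = 2070758.3 hour ≈ 2.071e+06 hour (4 s.f.). Final answer: 2.071e+06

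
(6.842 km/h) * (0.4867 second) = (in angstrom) 9.25e+09. Check: 1 km/h = 0.27777778 m/s, so 6.842 km/h = 6.842 * 0.27777778 = 1.9005556 m/s. 0.4867 second = 0.4867 s. Combine: 1.9005556 m/s * 0.4867 s = 0.92500039 m. 1 angstrom = 1e-10 m, so 0.92500039 m = 0.92500039 / 1e-10 = 9.2500039e+09 angstrom ≈ 9.25e+09 angstrom (4 s.f.).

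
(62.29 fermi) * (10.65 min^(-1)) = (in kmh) 1 fermi = 1e-15 m, so 62.29 fermi = 62.29 * 1e-15 = 6.229e-14 m. 1 min^(-1) = 0.016666667 Hz, so 10.65 min^(-1) = 10.65 * 0.016666667 = 0.1775 Hz. Combine: 6.229e-14 m * 0.1775 Hz = 1.1056475e-14 m/s. 1 kmh = 0.27777778 m/s, so 1.1056475e-14 m/s = 1.1056475e-14 / 0.27777778 = 3.980331e-14 kmh ≈ 3.98e-14 kmh (4 s.f.). Final answer: 3.98e-14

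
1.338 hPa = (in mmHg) 1 hPa = 100 Pa, so 1.338 hPa = 1.338 * 100 = 133.8 Pa. 1 mmHg = 133.32237 Pa, so 133.8 Pa = 133.8 / 133.32237 = 1.0035825 mmHg ≈ 1.004 mmHg (4 s.f.). Final answer: 1.004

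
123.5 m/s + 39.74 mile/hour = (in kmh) 123.5 m/s is already in m/s. 1 mile/hour = 0.44704 m/s, so 39.74 mile/hour = 39.74 * 0.44704 = 17.76537 m/s. Sum: 123.5 + 17.76537 = 141.26537 m/s. 1 kmh = 0.27777778 m/s, so 141.26537 m/s = 141.26537 / 0.27777778 = 508.55533 kmh ≈ 508.6 kmh (4 s.f.). Final answer: 508.6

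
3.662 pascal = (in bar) 3.662 pascal = 3.662 Pa. 1 bar = 100000 Pa, so 3.662 Pa = 3.662 / 100000 = 3.662e-05 bar. Final answer: 3.662e-05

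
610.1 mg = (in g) 0.6101. Check: 1 mg = 1e-06 kg, so 610.1 mg = 610.1 * 1e-06 = 0.0006101 kg. 1 g = 0.001 kg, so 0.0006101 kg = 0.0006101 / 0.001 = 0.6101 g.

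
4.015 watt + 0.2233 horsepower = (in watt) 4.015 watt = 4.015 W. 1 horsepower = 745.69987 W, so 0.2233 horsepower = 0.2233 * 745.69987 = 166.51478 W. Sum: 4.015 + 166.51478 = 170.52978 W. 170.52978 W = 170.52978 watt ≈ 170.5 watt (4 s.f.). Final answer: 170.5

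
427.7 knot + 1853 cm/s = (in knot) 1 knot = 0.51444444 m/s, so 427.7 knot = 427.7 * 0.51444444 = 220.02789 m/s. 1 cm/s = 0.01 m/s, so 1853 cm/s = 1853 * 0.01 = 18.53 m/s. Sum: 220.02789 + 18.53 = 238.55789 m/s. 1 knot = 0.51444444 m/s, so 238.55789 m/s = 238.55789 / 0.51444444 = 463.71944 knot ≈ 463.7 knot (4 s.f.). Final answer: 463.7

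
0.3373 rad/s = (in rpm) 3.221. Check: 1 rpm = 0.10471976 rad/s, so 0.3373 rad/s = 0.3373 / 0.10471976 = 3.2209777 rpm ≈ 3.221 rpm (4 s.f.).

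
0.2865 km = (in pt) 1 km = 1000 m, so 0.2865 km = 0.2865 * 1000 = 286.5 m. 1 pt = 0.00035277778 m, so 286.5 m = 286.5 / 0.00035277778 = 812125.98 pt ≈ 8.121e+05 pt (4 s.f.). Final answer: 8.121e+05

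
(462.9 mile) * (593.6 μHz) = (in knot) 859.6. Check: 1 mile = 1609.344 m, so 462.9 mile = 462.9 * 1609.344 = 744965.34 m. 1 μHz = 1e-06 Hz, so 593.6 μHz = 593.6 * 1e-06 = 0.0005936 Hz. Combine: 744965.34 m * 0.0005936 Hz = 442.21142 m/s. 1 knot = 0.51444444 m/s, so 442.21142 m/s = 442.21142 / 0.51444444 = 859.59024 knot ≈ 859.6 knot (4 s.f.).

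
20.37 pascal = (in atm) 20.37 pascal = 20.37 Pa. 1 atm = 101325 Pa, so 20.37 Pa = 20.37 / 101325 = 0.00020103627 atm ≈ 0.000201 atm (4 s.f.). Final answer: 0.000201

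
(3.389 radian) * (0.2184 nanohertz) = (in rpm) 7.068e-09. Check: 3.389 radian = 3.389 rad. 1 nanohertz = 1e-09 Hz, so 0.2184 nanohertz = 0.2184 * 1e-09 = 2.184e-10 Hz. Combine: 3.389 rad * 2.184e-10 Hz = 7.401576e-10 rad/s. 1 rpm = 0.10471976 rad/s, so 7.401576e-10 rad/s = 7.401576e-10 / 0.10471976 = 7.0679844e-09 rpm ≈ 7.068e-09 rpm (4 s.f.).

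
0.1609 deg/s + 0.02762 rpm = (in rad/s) 0.005701. Check: 1 deg/s = 0.017453293 rad/s, so 0.1609 deg/s = 0.1609 * 0.017453293 = 0.0028082348 rad/s. 1 rpm = 0.10471976 rad/s, so 0.02762 rpm = 0.02762 * 0.10471976 = 0.0028923596 rad/s. Sum: 0.0028082348 + 0.0028923596 = 0.0057005944 rad/s. Result: 0.0057005944 rad/s ≈ 0.005701 rad/s (4 s.f.).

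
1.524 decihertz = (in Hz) 1 decihertz = 0.1 Hz, so 1.524 decihertz = 1.524 * 0.1 = 0.1524 Hz. Result: 0.1524 Hz. Final answer: 0.1524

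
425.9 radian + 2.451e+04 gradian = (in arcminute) 2.788e+06. Check: 425.9 radian = 425.9 rad. 1 gradian = 0.015707963 rad, so 2.451e+04 gradian = 2.451e+04 * 0.015707963 = 385.00218 rad. Sum: 425.9 + 385.00218 = 810.90218 rad. 1 arcminute = 0.00029088821 rad, so 810.90218 rad = 810.90218 / 0.00029088821 = 2787676.3 arcminute ≈ 2.788e+06 arcminute (4 s.f.).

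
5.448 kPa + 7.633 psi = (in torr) 1 kPa = 1000 Pa, so 5.448 kPa = 5.448 * 1000 = 5448 Pa. 1 psi = 6894.7573 Pa, so 7.633 psi = 7.633 * 6894.7573 = 52627.682 Pa. Sum: 5448 + 52627.682 = 58075.682 Pa. 1 torr = 133.32237 Pa, so 58075.682 Pa = 58075.682 / 133.32237 = 435.60344 torr ≈ 435.6 torr (4 s.f.). Final answer: 435.6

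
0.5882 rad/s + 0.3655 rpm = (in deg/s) 35.89. Check: 0.5882 rad/s is already in rad/s. 1 rpm = 0.10471976 rad/s, so 0.3655 rpm = 0.3655 * 0.10471976 = 0.03827507 rad/s. Sum: 0.5882 + 0.03827507 = 0.62647507 rad/s. 1 deg/s = 0.017453293 rad/s, so 0.62647507 rad/s = 0.62647507 / 0.017453293 = 35.894378 deg/s ≈ 35.89 deg/s (4 s.f.).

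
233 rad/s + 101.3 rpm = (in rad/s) 233 rad/s is already in rad/s. 1 rpm = 0.10471976 rad/s, so 101.3 rpm = 101.3 * 0.10471976 = 10.608111 rad/s. Sum: 233 + 10.608111 = 243.60811 rad/s. Result: 243.60811 rad/s ≈ 243.6 rad/s (4 s.f.). Final answer: 243.6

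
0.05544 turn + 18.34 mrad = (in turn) 1 turn = 6.2831853 rad, so 0.05544 turn = 0.05544 * 6.2831853 = 0.34833979 rad. 1 mrad = 0.001 rad, so 18.34 mrad = 18.34 * 0.001 = 0.01834 rad. Sum: 0.34833979 + 0.01834 = 0.36667979 rad. 1 turn = 6.2831853 rad, so 0.36667979 rad = 0.36667979 / 6.2831853 = 0.058358902 turn ≈ 0.05836 turn (4 s.f.). Final answer: 0.05836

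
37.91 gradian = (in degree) 34.12. Check: 1 gradian = 0.015707963 rad, so 37.91 gradian = 37.91 * 0.015707963 = 0.59548889 rad. 1 degree = 0.017453293 rad, so 0.59548889 rad = 0.59548889 / 0.017453293 = 34.119 degree ≈ 34.12 degree (4 s.f.).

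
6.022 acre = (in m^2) 2.437e+04. Check: 1 acre = 4046.8564 m^2, so 6.022 acre = 6.022 * 4046.8564 = 24370.169 m^2. Result: 24370.169 m^2 ≈ 2.437e+04 m^2 (4 s.f.).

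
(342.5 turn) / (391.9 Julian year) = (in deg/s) 1 turn = 6.2831853 rad, so 342.5 turn = 342.5 * 6.2831853 = 2151.991 rad. 1 Julian year = 31557600 s, so 391.9 Julian year = 391.9 * 31557600 = 1.2367423e+10 s. Combine: 2151.991 rad / 1.2367423e+10 s = 1.7400479e-07 rad/s. 1 deg/s = 0.017453293 rad/s, so 1.7400479e-07 rad/s = 1.7400479e-07 / 0.017453293 = 9.9697403e-06 deg/s ≈ 9.97e-06 deg/s (4 s.f.). Final answer: 9.97e-06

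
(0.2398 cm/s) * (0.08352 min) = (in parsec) 1 cm/s = 0.01 m/s, so 0.2398 cm/s = 0.2398 * 0.01 = 0.002398 m/s. 1 min = 60 s, so 0.08352 min = 0.08352 * 60 = 5.0112 s. Combine: 0.002398 m/s * 5.0112 s = 0.012016858 m. 1 parsec = 3.0856776e+16 m, so 0.012016858 m = 0.012016858 / 3.0856776e+16 = 3.8943983e-19 parsec ≈ 3.894e-19 parsec (4 s.f.). Final answer: 3.894e-19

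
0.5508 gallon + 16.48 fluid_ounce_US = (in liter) 2.572. Check: 1 gallon = 0.0037854118 m^3, so 0.5508 gallon = 0.5508 * 0.0037854118 = 0.0020850048 m^3. 1 fluid_ounce_US = 2.957353e-05 m^3, so 16.48 fluid_ounce_US = 16.48 * 2.957353e-05 = 0.00048737177 m^3. Sum: 0.0020850048 + 0.00048737177 = 0.0025723766 m^3. 1 liter = 0.001 m^3, so 0.0025723766 m^3 = 0.0025723766 / 0.001 = 2.5723766 liter ≈ 2.572 liter (4 s.f.).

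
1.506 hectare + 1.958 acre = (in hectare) 1 hectare = 10000 m^2, so 1.506 hectare = 1.506 * 10000 = 15060 m^2. 1 acre = 4046.8564 m^2, so 1.958 acre = 1.958 * 4046.8564 = 7923.7449 m^2. Sum: 15060 + 7923.7449 = 22983.745 m^2. 1 hectare = 10000 m^2, so 22983.745 m^2 = 22983.745 / 10000 = 2.2983745 hectare ≈ 2.298 hectare (4 s.f.). Final answer: 2.298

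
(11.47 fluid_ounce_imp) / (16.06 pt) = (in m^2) 0.05752. Check: 1 fluid_ounce_imp = 2.8413063e-05 m^3, so 11.47 fluid_ounce_imp = 11.47 * 2.8413063e-05 = 0.00032589783 m^3. 1 pt = 0.00035277778 m, so 16.06 pt = 16.06 * 0.00035277778 = 0.0056656111 m. Combine: 0.00032589783 m^3 / 0.0056656111 m = 0.057522096 m^2. Result: 0.057522096 m^2 ≈ 0.05752 m^2 (4 s.f.).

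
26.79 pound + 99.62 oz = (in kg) 14.98. Check: 1 pound = 0.45359237 kg, so 26.79 pound = 26.79 * 0.45359237 = 12.15174 kg. 1 oz = 0.028349523 kg, so 99.62 oz = 99.62 * 0.028349523 = 2.8241795 kg. Sum: 12.15174 + 2.8241795 = 14.975919 kg. Result: 14.975919 kg ≈ 14.98 kg (4 s.f.).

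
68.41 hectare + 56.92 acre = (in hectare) 91.44. Check: 1 hectare = 10000 m^2, so 68.41 hectare = 68.41 * 10000 = 684100 m^2. 1 acre = 4046.8564 m^2, so 56.92 acre = 56.92 * 4046.8564 = 230347.07 m^2. Sum: 684100 + 230347.07 = 914447.07 m^2. 1 hectare = 10000 m^2, so 914447.07 m^2 = 914447.07 / 10000 = 91.444707 hectare ≈ 91.44 hectare (4 s.f.).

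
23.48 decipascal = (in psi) 0.0003405. Check: 1 decipascal = 0.1 Pa, so 23.48 decipascal = 23.48 * 0.1 = 2.348 Pa. 1 psi = 6894.7573 Pa, so 2.348 Pa = 2.348 / 6894.7573 = 0.00034054861 psi ≈ 0.0003405 psi (4 s.f.).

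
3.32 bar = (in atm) 3.277. Check: 1 bar = 100000 Pa, so 3.32 bar = 3.32 * 100000 = 332000 Pa. 1 atm = 101325 Pa, so 332000 Pa = 332000 / 101325 = 3.2765852 atm ≈ 3.277 atm (4 s.f.).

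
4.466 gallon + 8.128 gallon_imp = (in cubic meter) 1 gallon = 0.0037854118 m^3, so 4.466 gallon = 4.466 * 0.0037854118 = 0.016905649 m^3. 1 gallon_imp = 0.00454609 m^3, so 8.128 gallon_imp = 8.128 * 0.00454609 = 0.03695062 m^3. Sum: 0.016905649 + 0.03695062 = 0.053856269 m^3. 0.053856269 m^3 = 0.053856269 cubic meter ≈ 0.05386 cubic meter (4 s.f.). Final answer: 0.05386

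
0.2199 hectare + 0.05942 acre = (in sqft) 2.626e+04. Check: 1 hectare = 10000 m^2, so 0.2199 hectare = 0.2199 * 10000 = 2199 m^2. 1 acre = 4046.8564 m^2, so 0.05942 acre = 0.05942 * 4046.8564 = 240.46421 m^2. Sum: 2199 + 240.46421 = 2439.4642 m^2. 1 sqft = 0.09290304 m^2, so 2439.4642 m^2 = 2439.4642 / 0.09290304 = 26258.174 sqft ≈ 2.626e+04 sqft (4 s.f.).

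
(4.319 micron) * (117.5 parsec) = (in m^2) 1 micron = 1e-06 m, so 4.319 micron = 4.319 * 1e-06 = 4.319e-06 m. 1 parsec = 3.0856776e+16 m, so 117.5 parsec = 117.5 * 3.0856776e+16 = 3.6256712e+18 m. Combine: 4.319e-06 m * 3.6256712e+18 m = 1.5659274e+13 m^2. Result: 1.5659274e+13 m^2 ≈ 1.566e+13 m^2 (4 s.f.). Final answer: 1.566e+13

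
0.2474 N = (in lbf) 0.05562. Check: 1 lbf = 4.4482216 N, so 0.2474 N = 0.2474 / 4.4482216 = 0.055617733 lbf ≈ 0.05562 lbf (4 s.f.).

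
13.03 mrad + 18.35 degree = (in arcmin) 1146. Check: 1 mrad = 0.001 rad, so 13.03 mrad = 13.03 * 0.001 = 0.01303 rad. 1 degree = 0.017453293 rad, so 18.35 degree = 18.35 * 0.017453293 = 0.32026792 rad. Sum: 0.01303 + 0.32026792 = 0.33329792 rad. 1 arcmin = 0.00029088821 rad, so 0.33329792 rad = 0.33329792 / 0.00029088821 = 1145.7938 arcmin ≈ 1146 arcmin (4 s.f.).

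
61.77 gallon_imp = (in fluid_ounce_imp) 9883. Check: 1 gallon_imp = 0.00454609 m^3, so 61.77 gallon_imp = 61.77 * 0.00454609 = 0.28081198 m^3. 1 fluid_ounce_imp = 2.8413063e-05 m^3, so 0.28081198 m^3 = 0.28081198 / 2.8413063e-05 = 9883.2 fluid_ounce_imp ≈ 9883 fluid_ounce_imp (4 s.f.).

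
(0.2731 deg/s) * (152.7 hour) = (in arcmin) 9.008e+06. Check: 1 deg/s = 0.017453293 rad/s, so 0.2731 deg/s = 0.2731 * 0.017453293 = 0.0047664942 rad/s. 1 hour = 3600 s, so 152.7 hour = 152.7 * 3600 = 549720 s. Combine: 0.0047664942 rad/s * 549720 s = 2620.2372 rad. 1 arcmin = 0.00029088821 rad, so 2620.2372 rad = 2620.2372 / 0.00029088821 = 9007711.9 arcmin ≈ 9.008e+06 arcmin (4 s.f.).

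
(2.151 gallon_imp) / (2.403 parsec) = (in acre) 1 gallon_imp = 0.00454609 m^3, so 2.151 gallon_imp = 2.151 * 0.00454609 = 0.0097786396 m^3. 1 parsec = 3.0856776e+16 m, so 2.403 parsec = 2.403 * 3.0856776e+16 = 7.4148832e+16 m. Combine: 0.0097786396 m^3 / 7.4148832e+16 m = 1.3187854e-19 m^2. 1 acre = 4046.8564 m^2, so 1.3187854e-19 m^2 = 1.3187854e-19 / 4046.8564 = 3.2587896e-23 acre ≈ 3.259e-23 acre (4 s.f.). Final answer: 3.259e-23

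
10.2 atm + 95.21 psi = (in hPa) 1 atm = 101325 Pa, so 10.2 atm = 10.2 * 101325 = 1033515 Pa. 1 psi = 6894.7573 Pa, so 95.21 psi = 95.21 * 6894.7573 = 656449.84 Pa. Sum: 1033515 + 656449.84 = 1689964.8 Pa. 1 hPa = 100 Pa, so 1689964.8 Pa = 1689964.8 / 100 = 16899.648 hPa ≈ 1.69e+04 hPa (4 s.f.). Final answer: 1.69e+04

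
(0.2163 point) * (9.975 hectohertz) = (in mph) 1 point = 0.00035277778 m, so 0.2163 point = 0.2163 * 0.00035277778 = 7.6305833e-05 m. 1 hectohertz = 100 Hz, so 9.975 hectohertz = 9.975 * 100 = 997.5 Hz. Combine: 7.6305833e-05 m * 997.5 Hz = 0.076115069 m/s. 1 mph = 0.44704 m/s, so 0.076115069 m/s = 0.076115069 / 0.44704 = 0.17026456 mph ≈ 0.1703 mph (4 s.f.). Final answer: 0.1703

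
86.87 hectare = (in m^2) 8.687e+05. Check: 1 hectare = 10000 m^2, so 86.87 hectare = 86.87 * 10000 = 868700 m^2. Result: 868700 m^2 ≈ 8.687e+05 m^2 (4 s.f.).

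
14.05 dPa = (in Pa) 1.405. Check: 1 dPa = 0.1 Pa, so 14.05 dPa = 14.05 * 0.1 = 1.405 Pa. Result: 1.405 Pa.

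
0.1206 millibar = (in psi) 0.001749. Check: 1 millibar = 100 Pa, so 0.1206 millibar = 0.1206 * 100 = 12.06 Pa. 1 psi = 6894.7573 Pa, so 12.06 Pa = 12.06 / 6894.7573 = 0.0017491551 psi ≈ 0.001749 psi (4 s.f.).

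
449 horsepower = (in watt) 1 horsepower = 745.69987 W, so 449 horsepower = 449 * 745.69987 = 334819.24 W. 334819.24 W = 334819.24 watt ≈ 3.348e+05 watt (4 s.f.). Final answer: 3.348e+05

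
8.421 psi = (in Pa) 5.806e+04. Check: 1 psi = 6894.7573 Pa, so 8.421 psi = 8.421 * 6894.7573 = 58060.751 Pa. Result: 58060.751 Pa ≈ 5.806e+04 Pa (4 s.f.).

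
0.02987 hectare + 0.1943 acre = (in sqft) 1 hectare = 10000 m^2, so 0.02987 hectare = 0.02987 * 10000 = 298.7 m^2. 1 acre = 4046.8564 m^2, so 0.1943 acre = 0.1943 * 4046.8564 = 786.3042 m^2. Sum: 298.7 + 786.3042 = 1085.0042 m^2. 1 sqft = 0.09290304 m^2, so 1085.0042 m^2 = 1085.0042 / 0.09290304 = 11678.888 sqft ≈ 1.168e+04 sqft (4 s.f.). Final answer: 1.168e+04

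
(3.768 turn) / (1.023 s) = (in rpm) 221. Check: 1 turn = 6.2831853 rad, so 3.768 turn = 3.768 * 6.2831853 = 23.675042 rad. 1.023 s is already in s. Combine: 23.675042 rad / 1.023 s = 23.142759 rad/s. 1 rpm = 0.10471976 rad/s, so 23.142759 rad/s = 23.142759 / 0.10471976 = 220.99707 rpm ≈ 221 rpm (4 s.f.).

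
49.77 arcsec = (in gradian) 1 arcsec = 4.8481368e-06 rad, so 49.77 arcsec = 49.77 * 4.8481368e-06 = 0.00024129177 rad. 1 gradian = 0.015707963 rad, so 0.00024129177 rad = 0.00024129177 / 0.015707963 = 0.015361111 gradian ≈ 0.01536 gradian (4 s.f.). Final answer: 0.01536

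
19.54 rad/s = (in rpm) 186.6. Check: 1 rpm = 0.10471976 rad/s, so 19.54 rad/s = 19.54 / 0.10471976 = 186.59326 rpm ≈ 186.6 rpm (4 s.f.).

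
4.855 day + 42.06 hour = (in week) 0.9439. Check: 1 day = 86400 s, so 4.855 day = 4.855 * 86400 = 419472 s. 1 hour = 3600 s, so 42.06 hour = 42.06 * 3600 = 151416 s. Sum: 419472 + 151416 = 570888 s. 1 week = 604800 s, so 570888 s = 570888 / 604800 = 0.94392857 week ≈ 0.9439 week (4 s.f.).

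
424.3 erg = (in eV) 2.648e+14. Check: 1 erg = 1e-07 J, so 424.3 erg = 424.3 * 1e-07 = 4.243e-05 J. 1 eV = 1.6021766e-19 J, so 4.243e-05 J = 4.243e-05 / 1.6021766e-19 = 2.6482723e+14 eV ≈ 2.648e+14 eV (4 s.f.).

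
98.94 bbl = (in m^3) 15.73. Check: 1 bbl = 0.15898729 m^3, so 98.94 bbl = 98.94 * 0.15898729 = 15.730203 m^3. Result: 15.730203 m^3 ≈ 15.73 m^3 (4 s.f.).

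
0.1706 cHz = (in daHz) 0.0001706. Check: 1 cHz = 0.01 Hz, so 0.1706 cHz = 0.1706 * 0.01 = 0.001706 Hz. 1 daHz = 10 Hz, so 0.001706 Hz = 0.001706 / 10 = 0.0001706 daHz.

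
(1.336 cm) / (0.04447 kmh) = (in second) 1.082. Check: 1 cm = 0.01 m, so 1.336 cm = 1.336 * 0.01 = 0.01336 m. 1 kmh = 0.27777778 m/s, so 0.04447 kmh = 0.04447 * 0.27777778 = 0.012352778 m/s. Combine: 0.01336 m / 0.012352778 m/s = 1.0815381 s. 1.0815381 s = 1.0815381 second ≈ 1.082 second (4 s.f.).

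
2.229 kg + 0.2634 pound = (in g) 2348. Check: 2.229 kg is already in kg. 1 pound = 0.45359237 kg, so 0.2634 pound = 0.2634 * 0.45359237 = 0.11947623 kg. Sum: 2.229 + 0.11947623 = 2.3484762 kg. 1 g = 0.001 kg, so 2.3484762 kg = 2.3484762 / 0.001 = 2348.4762 g ≈ 2348 g (4 s.f.).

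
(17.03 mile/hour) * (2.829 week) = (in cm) 1 mile/hour = 0.44704 m/s, so 17.03 mile/hour = 17.03 * 0.44704 = 7.6130912 m/s. 1 week = 604800 s, so 2.829 week = 2.829 * 604800 = 1710979.2 s. Combine: 7.6130912 m/s * 1710979.2 s = 13025841 m. 1 cm = 0.01 m, so 13025841 m = 13025841 / 0.01 = 1.3025841e+09 cm ≈ 1.303e+09 cm (4 s.f.). Final answer: 1.303e+09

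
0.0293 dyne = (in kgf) 2.988e-08. Check: 1 dyne = 1e-05 N, so 0.0293 dyne = 0.0293 * 1e-05 = 2.93e-07 N. 1 kgf = 9.80665 N, so 2.93e-07 N = 2.93e-07 / 9.80665 = 2.9877685e-08 kgf ≈ 2.988e-08 kgf (4 s.f.).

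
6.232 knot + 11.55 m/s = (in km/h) 53.12. Check: 1 knot = 0.51444444 m/s, so 6.232 knot = 6.232 * 0.51444444 = 3.2060178 m/s. 11.55 m/s is already in m/s. Sum: 3.2060178 + 11.55 = 14.756018 m/s. 1 km/h = 0.27777778 m/s, so 14.756018 m/s = 14.756018 / 0.27777778 = 53.121664 km/h ≈ 53.12 km/h (4 s.f.).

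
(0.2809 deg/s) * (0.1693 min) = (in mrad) 49.8. Check: 1 deg/s = 0.017453293 rad/s, so 0.2809 deg/s = 0.2809 * 0.017453293 = 0.0049026299 rad/s. 1 min = 60 s, so 0.1693 min = 0.1693 * 60 = 10.158 s. Combine: 0.0049026299 rad/s * 10.158 s = 0.049800914 rad. 1 mrad = 0.001 rad, so 0.049800914 rad = 0.049800914 / 0.001 = 49.800914 mrad ≈ 49.8 mrad (4 s.f.).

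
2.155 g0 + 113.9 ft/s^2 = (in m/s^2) 1 g0 = 9.80665 m/s^2, so 2.155 g0 = 2.155 * 9.80665 = 21.133331 m/s^2. 1 ft/s^2 = 0.3048 m/s^2, so 113.9 ft/s^2 = 113.9 * 0.3048 = 34.71672 m/s^2. Sum: 21.133331 + 34.71672 = 55.850051 m/s^2. Result: 55.850051 m/s^2 ≈ 55.85 m/s^2 (4 s.f.). Final answer: 55.85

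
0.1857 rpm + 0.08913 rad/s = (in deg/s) 6.221. Check: 1 rpm = 0.10471976 rad/s, so 0.1857 rpm = 0.1857 * 0.10471976 = 0.019446459 rad/s. 0.08913 rad/s is already in rad/s. Sum: 0.019446459 + 0.08913 = 0.10857646 rad/s. 1 deg/s = 0.017453293 rad/s, so 0.10857646 rad/s = 0.10857646 / 0.017453293 = 6.2209728 deg/s ≈ 6.221 deg/s (4 s.f.).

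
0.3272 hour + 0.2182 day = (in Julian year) 1 hour = 3600 s, so 0.3272 hour = 0.3272 * 3600 = 1177.92 s. 1 day = 86400 s, so 0.2182 day = 0.2182 * 86400 = 18852.48 s. Sum: 1177.92 + 18852.48 = 20030.4 s. 1 Julian year = 31557600 s, so 20030.4 s = 20030.4 / 31557600 = 0.00063472507 Julian year ≈ 0.0006347 Julian year (4 s.f.). Final answer: 0.0006347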